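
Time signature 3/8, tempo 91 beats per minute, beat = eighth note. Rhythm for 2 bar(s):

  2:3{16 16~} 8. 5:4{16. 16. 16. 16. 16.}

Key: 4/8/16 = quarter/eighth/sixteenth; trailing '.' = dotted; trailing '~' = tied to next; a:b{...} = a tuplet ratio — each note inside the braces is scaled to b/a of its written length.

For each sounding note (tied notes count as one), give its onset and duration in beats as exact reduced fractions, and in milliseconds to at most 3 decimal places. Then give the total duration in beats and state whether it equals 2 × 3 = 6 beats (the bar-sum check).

1) 0.0ms=0b +494.505ms=3/4b
2) 494.505ms=3/4b +1483.516ms=9/4b
3) 1978.022ms=3b +395.604ms=3/5b
4) 2373.626ms=18/5b +395.604ms=3/5b
5) 2769.231ms=21/5b +395.604ms=3/5b
6) 3164.835ms=24/5b +395.604ms=3/5b
7) 3560.44ms=27/5b +395.604ms=3/5b
Σ=6b of 6 (91bpm 3/8) — PASS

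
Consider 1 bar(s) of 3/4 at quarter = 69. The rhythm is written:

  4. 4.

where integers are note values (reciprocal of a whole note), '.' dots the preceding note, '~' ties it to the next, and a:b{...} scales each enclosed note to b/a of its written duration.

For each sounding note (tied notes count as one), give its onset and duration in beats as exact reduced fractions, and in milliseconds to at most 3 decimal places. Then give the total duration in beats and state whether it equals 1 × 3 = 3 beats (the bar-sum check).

1) 0.0ms=0b +1304.348ms=3/2b
2) 1304.348ms=3/2b +1304.348ms=3/2b
Σ=3b of 3 (69bpm 3/4) — PASS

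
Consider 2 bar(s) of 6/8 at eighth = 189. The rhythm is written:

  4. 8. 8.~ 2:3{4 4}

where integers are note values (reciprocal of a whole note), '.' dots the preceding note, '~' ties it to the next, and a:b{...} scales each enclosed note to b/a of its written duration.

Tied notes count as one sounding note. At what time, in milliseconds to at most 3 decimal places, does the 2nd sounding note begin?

note 2 onset = 3b = 952.381ms

1. 0.0ms @ 0 + 952.381ms (3)
2. 952.381ms @ 3 + 476.19ms (3/2)
3. 1428.571ms @ 9/2 + 1428.571ms (9/2)
4. 2857.143ms @ 9 + 952.381ms (3)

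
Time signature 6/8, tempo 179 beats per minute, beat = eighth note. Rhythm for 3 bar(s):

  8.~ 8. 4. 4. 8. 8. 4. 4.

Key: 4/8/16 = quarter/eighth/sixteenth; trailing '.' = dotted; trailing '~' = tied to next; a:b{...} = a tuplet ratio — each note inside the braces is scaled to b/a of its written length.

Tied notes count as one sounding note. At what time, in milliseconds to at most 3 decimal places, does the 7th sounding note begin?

note 7 onset = 15b = 5027.933ms

1. 0.0ms @ 0 + 1005.587ms (3)
2. 1005.587ms @ 3 + 1005.587ms (3)
3. 2011.173ms @ 6 + 1005.587ms (3)
4. 3016.76ms @ 9 + 502.793ms (3/2)
5. 3519.553ms @ 21/2 + 502.793ms (3/2)
6. 4022.346ms @ 12 + 1005.587ms (3)
7. 5027.933ms @ 15 + 1005.587ms (3)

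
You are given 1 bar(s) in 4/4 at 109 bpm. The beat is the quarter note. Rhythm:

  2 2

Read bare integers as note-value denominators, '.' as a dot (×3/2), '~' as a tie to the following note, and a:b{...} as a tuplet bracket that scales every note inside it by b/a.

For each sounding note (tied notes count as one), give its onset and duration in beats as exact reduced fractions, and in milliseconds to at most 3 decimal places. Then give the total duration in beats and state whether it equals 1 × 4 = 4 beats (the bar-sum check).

1) 0.0ms=0b +1100.917ms=2b
2) 1100.917ms=2b +1100.917ms=2b
Σ=4b of 4 (109bpm 4/4) — PASS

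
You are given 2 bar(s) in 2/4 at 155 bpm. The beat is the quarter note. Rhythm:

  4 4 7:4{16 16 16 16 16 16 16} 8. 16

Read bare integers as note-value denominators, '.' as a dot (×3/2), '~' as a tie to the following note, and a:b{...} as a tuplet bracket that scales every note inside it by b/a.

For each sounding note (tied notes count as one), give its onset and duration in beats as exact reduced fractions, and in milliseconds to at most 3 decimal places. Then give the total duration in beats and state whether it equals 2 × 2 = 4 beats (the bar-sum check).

1) 0.0ms=0b +387.097ms=1b
2) 387.097ms=1b +387.097ms=1b
3) 774.194ms=2b +55.3ms=1/7b
4) 829.493ms=15/7b +55.3ms=1/7b
5) 884.793ms=16/7b +55.3ms=1/7b
6) 940.092ms=17/7b +55.3ms=1/7b
7) 995.392ms=18/7b +55.3ms=1/7b
8) 1050.691ms=19/7b +55.3ms=1/7b
9) 1105.991ms=20/7b +55.3ms=1/7b
10) 1161.29ms=3b +290.323ms=3/4b
11) 1451.613ms=15/4b +96.774ms=1/4b
Σ=4b of 4 (155bpm 2/4) — PASS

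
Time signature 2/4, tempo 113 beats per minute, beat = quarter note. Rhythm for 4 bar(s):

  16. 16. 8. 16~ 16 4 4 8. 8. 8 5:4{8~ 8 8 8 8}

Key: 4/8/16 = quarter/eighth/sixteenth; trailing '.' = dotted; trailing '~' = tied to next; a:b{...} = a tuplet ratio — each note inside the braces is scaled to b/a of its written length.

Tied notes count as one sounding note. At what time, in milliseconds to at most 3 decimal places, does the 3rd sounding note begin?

note 3 onset = 3/4b = 398.23ms

1. 0.0ms @ 0 + 199.115ms (3/8)
2. 199.115ms @ 3/8 + 199.115ms (3/8)
3. 398.23ms @ 3/4 + 398.23ms (3/4)
4. 796.46ms @ 3/2 + 265.487ms (1/2)
5. 1061.947ms @ 2 + 530.973ms (1)
6. 1592.92ms @ 3 + 530.973ms (1)
7. 2123.894ms @ 4 + 398.23ms (3/4)
8. 2522.124ms @ 19/4 + 398.23ms (3/4)
9. 2920.354ms @ 11/2 + 265.487ms (1/2)
10. 3185.841ms @ 6 + 424.779ms (4/5)
11. 3610.619ms @ 34/5 + 212.389ms (2/5)
12. 3823.009ms @ 36/5 + 212.389ms (2/5)
13. 4035.398ms @ 38/5 + 212.389ms (2/5)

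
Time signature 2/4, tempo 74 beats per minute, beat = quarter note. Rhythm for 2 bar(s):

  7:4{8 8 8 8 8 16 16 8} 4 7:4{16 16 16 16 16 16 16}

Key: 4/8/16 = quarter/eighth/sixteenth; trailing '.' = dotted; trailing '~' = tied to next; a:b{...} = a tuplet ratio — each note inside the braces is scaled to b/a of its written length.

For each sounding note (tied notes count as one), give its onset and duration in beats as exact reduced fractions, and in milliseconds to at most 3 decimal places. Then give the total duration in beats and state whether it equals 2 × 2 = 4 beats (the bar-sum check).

1) 0.0ms=0b +231.66ms=2/7b
2) 231.66ms=2/7b +231.66ms=2/7b
3) 463.32ms=4/7b +231.66ms=2/7b
4) 694.981ms=6/7b +231.66ms=2/7b
5) 926.641ms=8/7b +231.66ms=2/7b
6) 1158.301ms=10/7b +115.83ms=1/7b
7) 1274.131ms=11/7b +115.83ms=1/7b
8) 1389.961ms=12/7b +231.66ms=2/7b
9) 1621.622ms=2b +810.811ms=1b
10) 2432.432ms=3b +115.83ms=1/7b
11) 2548.263ms=22/7b +115.83ms=1/7b
12) 2664.093ms=23/7b +115.83ms=1/7b
13) 2779.923ms=24/7b +115.83ms=1/7b
14) 2895.753ms=25/7b +115.83ms=1/7b
15) 3011.583ms=26/7b +115.83ms=1/7b
16) 3127.413ms=27/7b +115.83ms=1/7b
Σ=4b of 4 (74bpm 2/4) — PASS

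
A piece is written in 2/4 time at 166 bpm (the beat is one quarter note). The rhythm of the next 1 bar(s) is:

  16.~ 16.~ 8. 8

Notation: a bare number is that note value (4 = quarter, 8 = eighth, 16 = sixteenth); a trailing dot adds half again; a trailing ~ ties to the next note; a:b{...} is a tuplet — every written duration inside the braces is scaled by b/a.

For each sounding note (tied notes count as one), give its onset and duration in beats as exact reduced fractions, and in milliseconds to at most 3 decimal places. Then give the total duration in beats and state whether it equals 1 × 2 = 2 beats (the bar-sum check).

1) 0.0ms=0b +542.169ms=3/2b
2) 542.169ms=3/2b +180.723ms=1/2b
Σ=2b of 2 (166bpm 2/4) — PASS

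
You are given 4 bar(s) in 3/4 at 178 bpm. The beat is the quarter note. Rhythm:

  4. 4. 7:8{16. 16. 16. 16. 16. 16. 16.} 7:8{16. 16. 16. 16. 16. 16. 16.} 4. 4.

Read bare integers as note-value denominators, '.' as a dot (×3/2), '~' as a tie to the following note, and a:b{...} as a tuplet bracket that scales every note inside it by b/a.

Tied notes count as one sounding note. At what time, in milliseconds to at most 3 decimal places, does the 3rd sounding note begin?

note 3 onset = 3b = 1011.236ms

1. 0.0ms @ 0 + 505.618ms (3/2)
2. 505.618ms @ 3/2 + 505.618ms (3/2)
3. 1011.236ms @ 3 + 144.462ms (3/7)
4. 1155.698ms @ 24/7 + 144.462ms (3/7)
5. 1300.161ms @ 27/7 + 144.462ms (3/7)
6. 1444.623ms @ 30/7 + 144.462ms (3/7)
7. 1589.085ms @ 33/7 + 144.462ms (3/7)
8. 1733.547ms @ 36/7 + 144.462ms (3/7)
9. 1878.01ms @ 39/7 + 144.462ms (3/7)
10. 2022.472ms @ 6 + 144.462ms (3/7)
11. 2166.934ms @ 45/7 + 144.462ms (3/7)
12. 2311.396ms @ 48/7 + 144.462ms (3/7)
13. 2455.859ms @ 51/7 + 144.462ms (3/7)
14. 2600.321ms @ 54/7 + 144.462ms (3/7)
15. 2744.783ms @ 57/7 + 144.462ms (3/7)
16. 2889.246ms @ 60/7 + 144.462ms (3/7)
17. 3033.708ms @ 9 + 505.618ms (3/2)
18. 3539.326ms @ 21/2 + 505.618ms (3/2)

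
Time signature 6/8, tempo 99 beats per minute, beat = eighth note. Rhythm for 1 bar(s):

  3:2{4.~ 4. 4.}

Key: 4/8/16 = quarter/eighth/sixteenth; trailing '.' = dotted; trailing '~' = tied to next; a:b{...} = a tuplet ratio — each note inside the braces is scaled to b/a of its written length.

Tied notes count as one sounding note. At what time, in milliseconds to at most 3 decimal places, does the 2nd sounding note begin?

1. 0.0ms @ 0 + 2424.242ms (4)
2. 2424.242ms @ 4 + 1212.121ms (2)

note 2 onset = 4b = 2424.242ms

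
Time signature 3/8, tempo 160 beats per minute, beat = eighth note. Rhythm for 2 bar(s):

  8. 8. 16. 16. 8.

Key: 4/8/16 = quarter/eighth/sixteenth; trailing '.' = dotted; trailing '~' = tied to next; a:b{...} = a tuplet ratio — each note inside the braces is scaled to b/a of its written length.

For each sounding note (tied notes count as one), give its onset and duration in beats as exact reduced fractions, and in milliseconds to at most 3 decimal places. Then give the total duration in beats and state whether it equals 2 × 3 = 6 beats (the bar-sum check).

1) 0.0ms=0b +562.5ms=3/2b
2) 562.5ms=3/2b +562.5ms=3/2b
3) 1125.0ms=3b +281.25ms=3/4b
4) 1406.25ms=15/4b +281.25ms=3/4b
5) 1687.5ms=9/2b +562.5ms=3/2b
Σ=6b of 6 (160bpm 3/8) — PASS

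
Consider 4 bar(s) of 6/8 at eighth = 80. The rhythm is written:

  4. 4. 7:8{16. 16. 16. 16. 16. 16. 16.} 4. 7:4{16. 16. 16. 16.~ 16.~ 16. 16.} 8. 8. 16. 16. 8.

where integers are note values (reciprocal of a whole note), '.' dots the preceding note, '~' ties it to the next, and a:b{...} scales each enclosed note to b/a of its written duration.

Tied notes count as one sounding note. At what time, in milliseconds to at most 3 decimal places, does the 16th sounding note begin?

1. 0.0ms @ 0 + 2250.0ms (3)
2. 2250.0ms @ 3 + 2250.0ms (3)
3. 4500.0ms @ 6 + 642.857ms (6/7)
4. 5142.857ms @ 48/7 + 642.857ms (6/7)
5. 5785.714ms @ 54/7 + 642.857ms (6/7)
6. 6428.571ms @ 60/7 + 642.857ms (6/7)
7. 7071.429ms @ 66/7 + 642.857ms (6/7)
8. 7714.286ms @ 72/7 + 642.857ms (6/7)
9. 8357.143ms @ 78/7 + 642.857ms (6/7)
10. 9000.0ms @ 12 + 2250.0ms (3)
11. 11250.0ms @ 15 + 321.429ms (3/7)
12. 11571.429ms @ 108/7 + 321.429ms (3/7)
13. 11892.857ms @ 111/7 + 321.429ms (3/7)
14. 12214.286ms @ 114/7 + 964.286ms (9/7)
15. 13178.571ms @ 123/7 + 321.429ms (3/7)
16. 13500.0ms @ 18 + 1125.0ms (3/2)
17. 14625.0ms @ 39/2 + 1125.0ms (3/2)
18. 15750.0ms @ 21 + 562.5ms (3/4)
19. 16312.5ms @ 87/4 + 562.5ms (3/4)
20. 16875.0ms @ 45/2 + 1125.0ms (3/2)

note 16 onset = 18b = 13500.0ms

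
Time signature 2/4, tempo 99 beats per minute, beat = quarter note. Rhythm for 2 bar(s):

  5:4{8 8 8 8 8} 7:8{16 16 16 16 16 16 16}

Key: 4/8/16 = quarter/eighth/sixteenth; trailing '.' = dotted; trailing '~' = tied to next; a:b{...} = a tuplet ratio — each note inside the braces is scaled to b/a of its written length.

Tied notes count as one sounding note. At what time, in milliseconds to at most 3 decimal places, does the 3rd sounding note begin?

1. 0.0ms @ 0 + 242.424ms (2/5)
2. 242.424ms @ 2/5 + 242.424ms (2/5)
3. 484.848ms @ 4/5 + 242.424ms (2/5)
4. 727.273ms @ 6/5 + 242.424ms (2/5)
5. 969.697ms @ 8/5 + 242.424ms (2/5)
6. 1212.121ms @ 2 + 173.16ms (2/7)
7. 1385.281ms @ 16/7 + 173.16ms (2/7)
8. 1558.442ms @ 18/7 + 173.16ms (2/7)
9. 1731.602ms @ 20/7 + 173.16ms (2/7)
10. 1904.762ms @ 22/7 + 173.16ms (2/7)
11. 2077.922ms @ 24/7 + 173.16ms (2/7)
12. 2251.082ms @ 26/7 + 173.16ms (2/7)

note 3 onset = 4/5b = 484.848ms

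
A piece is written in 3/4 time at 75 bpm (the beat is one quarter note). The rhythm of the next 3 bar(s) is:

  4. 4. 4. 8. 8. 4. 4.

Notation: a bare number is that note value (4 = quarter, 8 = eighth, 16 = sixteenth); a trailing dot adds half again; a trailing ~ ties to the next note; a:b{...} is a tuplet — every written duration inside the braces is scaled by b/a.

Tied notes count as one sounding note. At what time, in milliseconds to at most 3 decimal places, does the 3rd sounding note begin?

note 3 onset = 3b = 2400.0ms

1. 0.0ms @ 0 + 1200.0ms (3/2)
2. 1200.0ms @ 3/2 + 1200.0ms (3/2)
3. 2400.0ms @ 3 + 1200.0ms (3/2)
4. 3600.0ms @ 9/2 + 600.0ms (3/4)
5. 4200.0ms @ 21/4 + 600.0ms (3/4)
6. 4800.0ms @ 6 + 1200.0ms (3/2)
7. 6000.0ms @ 15/2 + 1200.0ms (3/2)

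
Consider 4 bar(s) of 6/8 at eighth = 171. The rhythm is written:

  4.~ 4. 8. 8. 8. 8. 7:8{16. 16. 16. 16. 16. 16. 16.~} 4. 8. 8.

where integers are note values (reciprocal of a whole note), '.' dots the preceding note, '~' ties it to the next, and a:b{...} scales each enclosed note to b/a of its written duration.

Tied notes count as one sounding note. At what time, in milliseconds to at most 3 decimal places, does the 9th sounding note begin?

1. 0.0ms @ 0 + 2105.263ms (6)
2. 2105.263ms @ 6 + 526.316ms (3/2)
3. 2631.579ms @ 15/2 + 526.316ms (3/2)
4. 3157.895ms @ 9 + 526.316ms (3/2)
5. 3684.211ms @ 21/2 + 526.316ms (3/2)
6. 4210.526ms @ 12 + 300.752ms (6/7)
7. 4511.278ms @ 90/7 + 300.752ms (6/7)
8. 4812.03ms @ 96/7 + 300.752ms (6/7)
9. 5112.782ms @ 102/7 + 300.752ms (6/7)
10. 5413.534ms @ 108/7 + 300.752ms (6/7)
11. 5714.286ms @ 114/7 + 300.752ms (6/7)
12. 6015.038ms @ 120/7 + 1353.383ms (27/7)
13. 7368.421ms @ 21 + 526.316ms (3/2)
14. 7894.737ms @ 45/2 + 526.316ms (3/2)

note 9 onset = 102/7b = 5112.782ms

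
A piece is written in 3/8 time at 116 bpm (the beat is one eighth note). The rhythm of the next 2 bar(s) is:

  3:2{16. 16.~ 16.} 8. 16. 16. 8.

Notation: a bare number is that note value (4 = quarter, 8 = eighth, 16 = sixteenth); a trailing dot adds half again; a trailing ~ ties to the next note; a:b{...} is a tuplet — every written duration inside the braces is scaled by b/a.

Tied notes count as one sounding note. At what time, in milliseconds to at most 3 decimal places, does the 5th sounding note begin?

1. 0.0ms @ 0 + 258.621ms (1/2)
2. 258.621ms @ 1/2 + 517.241ms (1)
3. 775.862ms @ 3/2 + 775.862ms (3/2)
4. 1551.724ms @ 3 + 387.931ms (3/4)
5. 1939.655ms @ 15/4 + 387.931ms (3/4)
6. 2327.586ms @ 9/2 + 775.862ms (3/2)

note 5 onset = 15/4b = 1939.655ms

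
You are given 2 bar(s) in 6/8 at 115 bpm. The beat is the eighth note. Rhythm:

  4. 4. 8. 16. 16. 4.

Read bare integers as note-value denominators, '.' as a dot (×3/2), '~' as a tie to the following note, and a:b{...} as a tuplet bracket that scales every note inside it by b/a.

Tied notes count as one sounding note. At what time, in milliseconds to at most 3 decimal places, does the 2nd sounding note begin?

note 2 onset = 3b = 1565.217ms

1. 0.0ms @ 0 + 1565.217ms (3)
2. 1565.217ms @ 3 + 1565.217ms (3)
3. 3130.435ms @ 6 + 782.609ms (3/2)
4. 3913.043ms @ 15/2 + 391.304ms (3/4)
5. 4304.348ms @ 33/4 + 391.304ms (3/4)
6. 4695.652ms @ 9 + 1565.217ms (3)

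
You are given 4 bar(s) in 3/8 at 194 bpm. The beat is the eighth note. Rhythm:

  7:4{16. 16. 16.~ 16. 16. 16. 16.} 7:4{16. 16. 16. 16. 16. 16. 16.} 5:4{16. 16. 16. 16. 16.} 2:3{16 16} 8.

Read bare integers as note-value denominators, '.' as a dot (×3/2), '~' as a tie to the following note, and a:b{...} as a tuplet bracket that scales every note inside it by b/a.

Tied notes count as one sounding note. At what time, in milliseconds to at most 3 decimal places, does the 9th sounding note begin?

1. 0.0ms @ 0 + 132.548ms (3/7)
2. 132.548ms @ 3/7 + 132.548ms (3/7)
3. 265.096ms @ 6/7 + 265.096ms (6/7)
4. 530.191ms @ 12/7 + 132.548ms (3/7)
5. 662.739ms @ 15/7 + 132.548ms (3/7)
6. 795.287ms @ 18/7 + 132.548ms (3/7)
7. 927.835ms @ 3 + 132.548ms (3/7)
8. 1060.383ms @ 24/7 + 132.548ms (3/7)
9. 1192.931ms @ 27/7 + 132.548ms (3/7)
10. 1325.479ms @ 30/7 + 132.548ms (3/7)
11. 1458.027ms @ 33/7 + 132.548ms (3/7)
12. 1590.574ms @ 36/7 + 132.548ms (3/7)
13. 1723.122ms @ 39/7 + 132.548ms (3/7)
14. 1855.67ms @ 6 + 185.567ms (3/5)
15. 2041.237ms @ 33/5 + 185.567ms (3/5)
16. 2226.804ms @ 36/5 + 185.567ms (3/5)
17. 2412.371ms @ 39/5 + 185.567ms (3/5)
18. 2597.938ms @ 42/5 + 185.567ms (3/5)
19. 2783.505ms @ 9 + 231.959ms (3/4)
20. 3015.464ms @ 39/4 + 231.959ms (3/4)
21. 3247.423ms @ 21/2 + 463.918ms (3/2)

note 9 onset = 27/7b = 1192.931ms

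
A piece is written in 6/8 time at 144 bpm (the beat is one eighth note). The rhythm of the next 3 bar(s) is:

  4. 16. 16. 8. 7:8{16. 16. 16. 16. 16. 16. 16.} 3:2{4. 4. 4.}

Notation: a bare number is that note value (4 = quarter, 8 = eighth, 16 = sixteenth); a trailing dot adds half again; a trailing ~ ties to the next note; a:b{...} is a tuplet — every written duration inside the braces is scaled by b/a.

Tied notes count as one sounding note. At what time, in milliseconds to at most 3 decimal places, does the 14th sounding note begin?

note 14 onset = 16b = 6666.667ms

1. 0.0ms @ 0 + 1250.0ms (3)
2. 1250.0ms @ 3 + 312.5ms (3/4)
3. 1562.5ms @ 15/4 + 312.5ms (3/4)
4. 1875.0ms @ 9/2 + 625.0ms (3/2)
5. 2500.0ms @ 6 + 357.143ms (6/7)
6. 2857.143ms @ 48/7 + 357.143ms (6/7)
7. 3214.286ms @ 54/7 + 357.143ms (6/7)
8. 3571.429ms @ 60/7 + 357.143ms (6/7)
9. 3928.571ms @ 66/7 + 357.143ms (6/7)
10. 4285.714ms @ 72/7 + 357.143ms (6/7)
11. 4642.857ms @ 78/7 + 357.143ms (6/7)
12. 5000.0ms @ 12 + 833.333ms (2)
13. 5833.333ms @ 14 + 833.333ms (2)
14. 6666.667ms @ 16 + 833.333ms (2)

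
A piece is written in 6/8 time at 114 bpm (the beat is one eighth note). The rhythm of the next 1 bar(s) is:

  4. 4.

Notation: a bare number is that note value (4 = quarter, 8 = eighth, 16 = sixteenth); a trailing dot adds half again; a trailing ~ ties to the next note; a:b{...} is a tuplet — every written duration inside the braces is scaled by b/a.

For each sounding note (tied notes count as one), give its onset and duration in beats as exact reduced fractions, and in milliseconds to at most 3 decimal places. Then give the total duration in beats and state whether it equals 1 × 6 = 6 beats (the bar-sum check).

1) 0.0ms=0b +1578.947ms=3b
2) 1578.947ms=3b +1578.947ms=3b
Σ=6b of 6 (114bpm 6/8) — PASS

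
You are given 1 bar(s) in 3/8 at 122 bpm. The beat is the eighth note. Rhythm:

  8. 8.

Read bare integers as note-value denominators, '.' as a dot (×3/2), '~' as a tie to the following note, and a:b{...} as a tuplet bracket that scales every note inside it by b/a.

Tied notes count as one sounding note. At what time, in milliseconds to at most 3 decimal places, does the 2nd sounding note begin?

note 2 onset = 3/2b = 737.705ms

1. 0.0ms @ 0 + 737.705ms (3/2)
2. 737.705ms @ 3/2 + 737.705ms (3/2)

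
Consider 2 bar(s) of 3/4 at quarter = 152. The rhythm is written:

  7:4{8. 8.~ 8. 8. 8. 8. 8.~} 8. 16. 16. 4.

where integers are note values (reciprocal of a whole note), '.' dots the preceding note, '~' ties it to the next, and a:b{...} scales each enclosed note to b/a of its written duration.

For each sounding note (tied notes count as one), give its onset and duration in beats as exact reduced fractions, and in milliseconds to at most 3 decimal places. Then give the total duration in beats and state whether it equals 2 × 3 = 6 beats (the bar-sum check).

1) 0.0ms=0b +169.173ms=3/7b
2) 169.173ms=3/7b +338.346ms=6/7b
3) 507.519ms=9/7b +169.173ms=3/7b
4) 676.692ms=12/7b +169.173ms=3/7b
5) 845.865ms=15/7b +169.173ms=3/7b
6) 1015.038ms=18/7b +465.226ms=33/28b
7) 1480.263ms=15/4b +148.026ms=3/8b
8) 1628.289ms=33/8b +148.026ms=3/8b
9) 1776.316ms=9/2b +592.105ms=3/2b
Σ=6b of 6 (152bpm 3/4) — PASS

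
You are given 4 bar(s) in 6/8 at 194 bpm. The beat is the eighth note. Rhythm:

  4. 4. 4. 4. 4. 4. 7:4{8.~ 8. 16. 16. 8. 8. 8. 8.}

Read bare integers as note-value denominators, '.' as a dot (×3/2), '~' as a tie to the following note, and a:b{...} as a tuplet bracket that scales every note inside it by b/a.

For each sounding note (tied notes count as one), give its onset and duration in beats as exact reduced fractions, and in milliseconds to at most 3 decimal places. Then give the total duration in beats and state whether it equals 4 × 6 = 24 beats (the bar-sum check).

1) 0.0ms=0b +927.835ms=3b
2) 927.835ms=3b +927.835ms=3b
3) 1855.67ms=6b +927.835ms=3b
4) 2783.505ms=9b +927.835ms=3b
5) 3711.34ms=12b +927.835ms=3b
6) 4639.175ms=15b +927.835ms=3b
7) 5567.01ms=18b +530.191ms=12/7b
8) 6097.202ms=138/7b +132.548ms=3/7b
9) 6229.75ms=141/7b +132.548ms=3/7b
10) 6362.297ms=144/7b +265.096ms=6/7b
11) 6627.393ms=150/7b +265.096ms=6/7b
12) 6892.489ms=156/7b +265.096ms=6/7b
13) 7157.585ms=162/7b +265.096ms=6/7b
Σ=24b of 24 (194bpm 6/8) — PASS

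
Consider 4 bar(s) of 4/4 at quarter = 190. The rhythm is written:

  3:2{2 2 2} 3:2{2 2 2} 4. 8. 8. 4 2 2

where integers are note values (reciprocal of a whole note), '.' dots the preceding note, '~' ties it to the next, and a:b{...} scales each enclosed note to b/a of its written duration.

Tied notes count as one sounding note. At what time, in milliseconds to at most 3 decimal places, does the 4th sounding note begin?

1. 0.0ms @ 0 + 421.053ms (4/3)
2. 421.053ms @ 4/3 + 421.053ms (4/3)
3. 842.105ms @ 8/3 + 421.053ms (4/3)
4. 1263.158ms @ 4 + 421.053ms (4/3)
5. 1684.211ms @ 16/3 + 421.053ms (4/3)
6. 2105.263ms @ 20/3 + 421.053ms (4/3)
7. 2526.316ms @ 8 + 473.684ms (3/2)
8. 3000.0ms @ 19/2 + 236.842ms (3/4)
9. 3236.842ms @ 41/4 + 236.842ms (3/4)
10. 3473.684ms @ 11 + 315.789ms (1)
11. 3789.474ms @ 12 + 631.579ms (2)
12. 4421.053ms @ 14 + 631.579ms (2)

note 4 onset = 4b = 1263.158ms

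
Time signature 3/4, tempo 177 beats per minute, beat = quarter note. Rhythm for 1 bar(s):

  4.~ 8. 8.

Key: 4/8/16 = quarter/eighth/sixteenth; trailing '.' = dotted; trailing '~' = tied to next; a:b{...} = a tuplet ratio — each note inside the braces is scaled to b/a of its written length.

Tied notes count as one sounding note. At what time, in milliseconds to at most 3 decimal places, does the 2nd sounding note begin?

note 2 onset = 9/4b = 762.712ms

1. 0.0ms @ 0 + 762.712ms (9/4)
2. 762.712ms @ 9/4 + 254.237ms (3/4)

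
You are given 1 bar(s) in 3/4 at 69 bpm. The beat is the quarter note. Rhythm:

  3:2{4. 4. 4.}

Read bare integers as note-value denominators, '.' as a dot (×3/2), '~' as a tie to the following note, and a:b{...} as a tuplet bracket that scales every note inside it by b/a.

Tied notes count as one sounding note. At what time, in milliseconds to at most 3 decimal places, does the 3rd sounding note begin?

1. 0.0ms @ 0 + 869.565ms (1)
2. 869.565ms @ 1 + 869.565ms (1)
3. 1739.13ms @ 2 + 869.565ms (1)

note 3 onset = 2b = 1739.13ms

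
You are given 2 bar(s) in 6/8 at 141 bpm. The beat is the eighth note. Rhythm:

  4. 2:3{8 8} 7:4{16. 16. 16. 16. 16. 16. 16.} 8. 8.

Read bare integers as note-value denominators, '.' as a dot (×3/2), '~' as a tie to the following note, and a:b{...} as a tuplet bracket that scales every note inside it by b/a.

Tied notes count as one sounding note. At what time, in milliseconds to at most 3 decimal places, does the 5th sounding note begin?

note 5 onset = 45/7b = 2735.562ms

1. 0.0ms @ 0 + 1276.596ms (3)
2. 1276.596ms @ 3 + 638.298ms (3/2)
3. 1914.894ms @ 9/2 + 638.298ms (3/2)
4. 2553.191ms @ 6 + 182.371ms (3/7)
5. 2735.562ms @ 45/7 + 182.371ms (3/7)
6. 2917.933ms @ 48/7 + 182.371ms (3/7)
7. 3100.304ms @ 51/7 + 182.371ms (3/7)
8. 3282.675ms @ 54/7 + 182.371ms (3/7)
9. 3465.046ms @ 57/7 + 182.371ms (3/7)
10. 3647.416ms @ 60/7 + 182.371ms (3/7)
11. 3829.787ms @ 9 + 638.298ms (3/2)
12. 4468.085ms @ 21/2 + 638.298ms (3/2)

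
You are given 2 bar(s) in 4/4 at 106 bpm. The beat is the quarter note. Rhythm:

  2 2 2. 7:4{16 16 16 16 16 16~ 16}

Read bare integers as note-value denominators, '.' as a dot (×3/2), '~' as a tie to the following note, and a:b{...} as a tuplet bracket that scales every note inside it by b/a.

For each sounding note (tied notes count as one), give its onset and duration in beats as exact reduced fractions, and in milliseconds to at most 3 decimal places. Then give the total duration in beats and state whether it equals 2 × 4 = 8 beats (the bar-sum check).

1) 0.0ms=0b +1132.075ms=2b
2) 1132.075ms=2b +1132.075ms=2b
3) 2264.151ms=4b +1698.113ms=3b
4) 3962.264ms=7b +80.863ms=1/7b
5) 4043.127ms=50/7b +80.863ms=1/7b
6) 4123.989ms=51/7b +80.863ms=1/7b
7) 4204.852ms=52/7b +80.863ms=1/7b
8) 4285.714ms=53/7b +80.863ms=1/7b
9) 4366.577ms=54/7b +161.725ms=2/7b
Σ=8b of 8 (106bpm 4/4) — PASS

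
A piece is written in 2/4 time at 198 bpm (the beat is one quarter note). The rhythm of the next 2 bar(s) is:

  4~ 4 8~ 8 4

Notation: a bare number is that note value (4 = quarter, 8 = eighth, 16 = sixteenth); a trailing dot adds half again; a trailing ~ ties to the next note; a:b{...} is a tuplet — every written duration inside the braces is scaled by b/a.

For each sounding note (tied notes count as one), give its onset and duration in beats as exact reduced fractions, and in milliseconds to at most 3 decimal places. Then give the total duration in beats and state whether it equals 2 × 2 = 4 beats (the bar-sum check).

1) 0.0ms=0b +606.061ms=2b
2) 606.061ms=2b +303.03ms=1b
3) 909.091ms=3b +303.03ms=1b
Σ=4b of 4 (198bpm 2/4) — PASS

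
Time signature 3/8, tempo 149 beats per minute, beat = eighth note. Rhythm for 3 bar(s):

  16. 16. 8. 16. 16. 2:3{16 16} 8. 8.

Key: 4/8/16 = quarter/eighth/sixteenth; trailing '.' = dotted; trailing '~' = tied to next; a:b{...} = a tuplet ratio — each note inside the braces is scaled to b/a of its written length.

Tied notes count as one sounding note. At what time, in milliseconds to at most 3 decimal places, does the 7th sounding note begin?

1. 0.0ms @ 0 + 302.013ms (3/4)
2. 302.013ms @ 3/4 + 302.013ms (3/4)
3. 604.027ms @ 3/2 + 604.027ms (3/2)
4. 1208.054ms @ 3 + 302.013ms (3/4)
5. 1510.067ms @ 15/4 + 302.013ms (3/4)
6. 1812.081ms @ 9/2 + 302.013ms (3/4)
7. 2114.094ms @ 21/4 + 302.013ms (3/4)
8. 2416.107ms @ 6 + 604.027ms (3/2)
9. 3020.134ms @ 15/2 + 604.027ms (3/2)

note 7 onset = 21/4b = 2114.094ms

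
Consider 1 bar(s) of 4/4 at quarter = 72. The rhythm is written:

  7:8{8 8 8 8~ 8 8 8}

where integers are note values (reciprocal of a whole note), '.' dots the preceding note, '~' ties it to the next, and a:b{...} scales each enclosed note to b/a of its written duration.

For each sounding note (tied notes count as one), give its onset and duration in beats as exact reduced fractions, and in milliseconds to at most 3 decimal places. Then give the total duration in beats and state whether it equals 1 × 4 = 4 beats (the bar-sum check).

1) 0.0ms=0b +476.19ms=4/7b
2) 476.19ms=4/7b +476.19ms=4/7b
3) 952.381ms=8/7b +476.19ms=4/7b
4) 1428.571ms=12/7b +952.381ms=8/7b
5) 2380.952ms=20/7b +476.19ms=4/7b
6) 2857.143ms=24/7b +476.19ms=4/7b
Σ=4b of 4 (72bpm 4/4) — PASS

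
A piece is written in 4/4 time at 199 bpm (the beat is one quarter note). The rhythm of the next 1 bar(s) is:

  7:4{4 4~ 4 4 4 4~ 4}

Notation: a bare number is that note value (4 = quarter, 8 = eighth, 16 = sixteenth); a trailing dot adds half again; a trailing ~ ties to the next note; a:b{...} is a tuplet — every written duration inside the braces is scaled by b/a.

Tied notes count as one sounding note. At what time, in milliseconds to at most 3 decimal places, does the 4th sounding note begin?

note 4 onset = 16/7b = 689.16ms

1. 0.0ms @ 0 + 172.29ms (4/7)
2. 172.29ms @ 4/7 + 344.58ms (8/7)
3. 516.87ms @ 12/7 + 172.29ms (4/7)
4. 689.16ms @ 16/7 + 172.29ms (4/7)
5. 861.45ms @ 20/7 + 344.58ms (8/7)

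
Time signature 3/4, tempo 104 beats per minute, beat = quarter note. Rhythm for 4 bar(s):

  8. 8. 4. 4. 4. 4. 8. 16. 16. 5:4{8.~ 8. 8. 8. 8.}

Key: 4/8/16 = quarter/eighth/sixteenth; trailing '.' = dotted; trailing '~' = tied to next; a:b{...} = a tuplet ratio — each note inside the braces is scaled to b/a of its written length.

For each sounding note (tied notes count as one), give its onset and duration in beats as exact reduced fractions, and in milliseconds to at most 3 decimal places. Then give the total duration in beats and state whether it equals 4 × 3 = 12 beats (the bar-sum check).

1) 0.0ms=0b +432.692ms=3/4b
2) 432.692ms=3/4b +432.692ms=3/4b
3) 865.385ms=3/2b +865.385ms=3/2b
4) 1730.769ms=3b +865.385ms=3/2b
5) 2596.154ms=9/2b +865.385ms=3/2b
6) 3461.538ms=6b +865.385ms=3/2b
7) 4326.923ms=15/2b +432.692ms=3/4b
8) 4759.615ms=33/4b +216.346ms=3/8b
9) 4975.962ms=69/8b +216.346ms=3/8b
10) 5192.308ms=9b +692.308ms=6/5b
11) 5884.615ms=51/5b +346.154ms=3/5b
12) 6230.769ms=54/5b +346.154ms=3/5b
13) 6576.923ms=57/5b +346.154ms=3/5b
Σ=12b of 12 (104bpm 3/4) — PASS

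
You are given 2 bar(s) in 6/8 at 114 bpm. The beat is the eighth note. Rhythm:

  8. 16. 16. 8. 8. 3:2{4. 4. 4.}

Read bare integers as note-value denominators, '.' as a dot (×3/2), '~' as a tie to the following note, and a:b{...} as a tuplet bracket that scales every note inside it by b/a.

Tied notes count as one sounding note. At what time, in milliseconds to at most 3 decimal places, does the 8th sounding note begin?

note 8 onset = 10b = 5263.158ms

1. 0.0ms @ 0 + 789.474ms (3/2)
2. 789.474ms @ 3/2 + 394.737ms (3/4)
3. 1184.211ms @ 9/4 + 394.737ms (3/4)
4. 1578.947ms @ 3 + 789.474ms (3/2)
5. 2368.421ms @ 9/2 + 789.474ms (3/2)
6. 3157.895ms @ 6 + 1052.632ms (2)
7. 4210.526ms @ 8 + 1052.632ms (2)
8. 5263.158ms @ 10 + 1052.632ms (2)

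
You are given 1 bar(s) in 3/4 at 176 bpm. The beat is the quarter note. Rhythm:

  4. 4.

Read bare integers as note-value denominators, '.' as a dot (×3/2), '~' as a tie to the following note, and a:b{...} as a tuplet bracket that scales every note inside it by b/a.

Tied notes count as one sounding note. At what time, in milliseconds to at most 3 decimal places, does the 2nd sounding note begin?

note 2 onset = 3/2b = 511.364ms

1. 0.0ms @ 0 + 511.364ms (3/2)
2. 511.364ms @ 3/2 + 511.364ms (3/2)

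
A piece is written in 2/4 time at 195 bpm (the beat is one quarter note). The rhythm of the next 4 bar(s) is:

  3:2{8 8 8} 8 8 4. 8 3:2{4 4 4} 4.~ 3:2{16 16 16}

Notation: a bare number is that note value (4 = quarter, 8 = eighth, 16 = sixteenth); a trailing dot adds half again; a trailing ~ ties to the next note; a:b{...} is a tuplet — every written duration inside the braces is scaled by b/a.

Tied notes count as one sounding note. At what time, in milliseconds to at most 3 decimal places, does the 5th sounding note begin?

1. 0.0ms @ 0 + 102.564ms (1/3)
2. 102.564ms @ 1/3 + 102.564ms (1/3)
3. 205.128ms @ 2/3 + 102.564ms (1/3)
4. 307.692ms @ 1 + 153.846ms (1/2)
5. 461.538ms @ 3/2 + 153.846ms (1/2)
6. 615.385ms @ 2 + 461.538ms (3/2)
7. 1076.923ms @ 7/2 + 153.846ms (1/2)
8. 1230.769ms @ 4 + 205.128ms (2/3)
9. 1435.897ms @ 14/3 + 205.128ms (2/3)
10. 1641.026ms @ 16/3 + 205.128ms (2/3)
11. 1846.154ms @ 6 + 512.821ms (5/3)
12. 2358.974ms @ 23/3 + 51.282ms (1/6)
13. 2410.256ms @ 47/6 + 51.282ms (1/6)

note 5 onset = 3/2b = 461.538ms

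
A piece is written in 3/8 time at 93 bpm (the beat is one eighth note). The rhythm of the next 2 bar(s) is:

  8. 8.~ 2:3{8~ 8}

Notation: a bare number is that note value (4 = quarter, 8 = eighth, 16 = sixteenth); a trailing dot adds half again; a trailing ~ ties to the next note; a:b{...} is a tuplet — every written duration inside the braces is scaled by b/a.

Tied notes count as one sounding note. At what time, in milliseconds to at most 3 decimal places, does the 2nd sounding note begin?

1. 0.0ms @ 0 + 967.742ms (3/2)
2. 967.742ms @ 3/2 + 2903.226ms (9/2)

note 2 onset = 3/2b = 967.742ms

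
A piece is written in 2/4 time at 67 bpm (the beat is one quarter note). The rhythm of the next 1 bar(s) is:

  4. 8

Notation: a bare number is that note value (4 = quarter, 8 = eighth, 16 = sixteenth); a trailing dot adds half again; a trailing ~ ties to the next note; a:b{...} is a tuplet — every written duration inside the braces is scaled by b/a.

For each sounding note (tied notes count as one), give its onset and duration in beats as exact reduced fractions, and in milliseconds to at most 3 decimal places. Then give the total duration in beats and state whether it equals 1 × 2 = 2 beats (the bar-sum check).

1) 0.0ms=0b +1343.284ms=3/2b
2) 1343.284ms=3/2b +447.761ms=1/2b
Σ=2b of 2 (67bpm 2/4) — PASS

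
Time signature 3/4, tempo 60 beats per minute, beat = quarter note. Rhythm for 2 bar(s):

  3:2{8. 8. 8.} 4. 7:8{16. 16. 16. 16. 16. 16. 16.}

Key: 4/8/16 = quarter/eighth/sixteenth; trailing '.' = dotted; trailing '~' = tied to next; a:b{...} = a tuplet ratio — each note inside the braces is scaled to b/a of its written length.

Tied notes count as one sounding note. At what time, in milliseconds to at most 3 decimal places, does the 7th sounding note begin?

note 7 onset = 27/7b = 3857.143ms

1. 0.0ms @ 0 + 500.0ms (1/2)
2. 500.0ms @ 1/2 + 500.0ms (1/2)
3. 1000.0ms @ 1 + 500.0ms (1/2)
4. 1500.0ms @ 3/2 + 1500.0ms (3/2)
5. 3000.0ms @ 3 + 428.571ms (3/7)
6. 3428.571ms @ 24/7 + 428.571ms (3/7)
7. 3857.143ms @ 27/7 + 428.571ms (3/7)
8. 4285.714ms @ 30/7 + 428.571ms (3/7)
9. 4714.286ms @ 33/7 + 428.571ms (3/7)
10. 5142.857ms @ 36/7 + 428.571ms (3/7)
11. 5571.429ms @ 39/7 + 428.571ms (3/7)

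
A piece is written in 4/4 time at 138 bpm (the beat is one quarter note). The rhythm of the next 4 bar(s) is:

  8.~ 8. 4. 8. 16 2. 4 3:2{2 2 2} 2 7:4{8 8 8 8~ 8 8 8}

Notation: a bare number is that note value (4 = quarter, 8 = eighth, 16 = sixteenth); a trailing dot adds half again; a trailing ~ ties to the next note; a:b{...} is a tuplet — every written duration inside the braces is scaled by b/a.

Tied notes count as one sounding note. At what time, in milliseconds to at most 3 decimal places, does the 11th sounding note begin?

1. 0.0ms @ 0 + 652.174ms (3/2)
2. 652.174ms @ 3/2 + 652.174ms (3/2)
3. 1304.348ms @ 3 + 326.087ms (3/4)
4. 1630.435ms @ 15/4 + 108.696ms (1/4)
5. 1739.13ms @ 4 + 1304.348ms (3)
6. 3043.478ms @ 7 + 434.783ms (1)
7. 3478.261ms @ 8 + 579.71ms (4/3)
8. 4057.971ms @ 28/3 + 579.71ms (4/3)
9. 4637.681ms @ 32/3 + 579.71ms (4/3)
10. 5217.391ms @ 12 + 869.565ms (2)
11. 6086.957ms @ 14 + 124.224ms (2/7)
12. 6211.18ms @ 100/7 + 124.224ms (2/7)
13. 6335.404ms @ 102/7 + 124.224ms (2/7)
14. 6459.627ms @ 104/7 + 248.447ms (4/7)
15. 6708.075ms @ 108/7 + 124.224ms (2/7)
16. 6832.298ms @ 110/7 + 124.224ms (2/7)

note 11 onset = 14b = 6086.957ms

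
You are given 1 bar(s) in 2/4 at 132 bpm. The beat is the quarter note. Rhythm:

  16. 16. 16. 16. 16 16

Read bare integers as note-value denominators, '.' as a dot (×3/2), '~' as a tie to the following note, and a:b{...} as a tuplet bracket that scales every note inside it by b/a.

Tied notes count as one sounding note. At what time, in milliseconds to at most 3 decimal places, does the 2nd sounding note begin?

1. 0.0ms @ 0 + 170.455ms (3/8)
2. 170.455ms @ 3/8 + 170.455ms (3/8)
3. 340.909ms @ 3/4 + 170.455ms (3/8)
4. 511.364ms @ 9/8 + 170.455ms (3/8)
5. 681.818ms @ 3/2 + 113.636ms (1/4)
6. 795.455ms @ 7/4 + 113.636ms (1/4)

note 2 onset = 3/8b = 170.455ms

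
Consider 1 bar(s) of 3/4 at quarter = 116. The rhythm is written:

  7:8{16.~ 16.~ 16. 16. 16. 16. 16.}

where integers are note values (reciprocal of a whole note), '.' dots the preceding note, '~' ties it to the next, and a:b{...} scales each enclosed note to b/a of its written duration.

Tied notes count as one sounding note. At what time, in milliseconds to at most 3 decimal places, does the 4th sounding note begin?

note 4 onset = 15/7b = 1108.374ms

1. 0.0ms @ 0 + 665.025ms (9/7)
2. 665.025ms @ 9/7 + 221.675ms (3/7)
3. 886.7ms @ 12/7 + 221.675ms (3/7)
4. 1108.374ms @ 15/7 + 221.675ms (3/7)
5. 1330.049ms @ 18/7 + 221.675ms (3/7)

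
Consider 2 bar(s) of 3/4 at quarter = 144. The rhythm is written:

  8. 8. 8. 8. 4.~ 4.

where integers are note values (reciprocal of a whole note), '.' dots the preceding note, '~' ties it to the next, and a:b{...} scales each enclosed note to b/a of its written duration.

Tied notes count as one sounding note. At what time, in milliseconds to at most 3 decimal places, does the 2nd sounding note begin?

1. 0.0ms @ 0 + 312.5ms (3/4)
2. 312.5ms @ 3/4 + 312.5ms (3/4)
3. 625.0ms @ 3/2 + 312.5ms (3/4)
4. 937.5ms @ 9/4 + 312.5ms (3/4)
5. 1250.0ms @ 3 + 1250.0ms (3)

note 2 onset = 3/4b = 312.5ms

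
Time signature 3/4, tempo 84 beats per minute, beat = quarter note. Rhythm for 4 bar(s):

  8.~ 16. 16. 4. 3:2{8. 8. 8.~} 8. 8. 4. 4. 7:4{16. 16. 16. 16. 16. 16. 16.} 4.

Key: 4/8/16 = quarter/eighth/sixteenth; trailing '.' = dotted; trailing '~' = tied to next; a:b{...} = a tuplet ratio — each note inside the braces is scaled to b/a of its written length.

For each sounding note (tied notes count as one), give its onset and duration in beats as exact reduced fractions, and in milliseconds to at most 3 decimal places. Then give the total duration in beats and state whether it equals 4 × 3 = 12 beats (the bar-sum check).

1) 0.0ms=0b +803.571ms=9/8b
2) 803.571ms=9/8b +267.857ms=3/8b
3) 1071.429ms=3/2b +1071.429ms=3/2b
4) 2142.857ms=3b +357.143ms=1/2b
5) 2500.0ms=7/2b +357.143ms=1/2b
6) 2857.143ms=4b +892.857ms=5/4b
7) 3750.0ms=21/4b +535.714ms=3/4b
8) 4285.714ms=6b +1071.429ms=3/2b
9) 5357.143ms=15/2b +1071.429ms=3/2b
10) 6428.571ms=9b +153.061ms=3/14b
11) 6581.633ms=129/14b +153.061ms=3/14b
12) 6734.694ms=66/7b +153.061ms=3/14b
13) 6887.755ms=135/14b +153.061ms=3/14b
14) 7040.816ms=69/7b +153.061ms=3/14b
15) 7193.878ms=141/14b +153.061ms=3/14b
16) 7346.939ms=72/7b +153.061ms=3/14b
17) 7500.0ms=21/2b +1071.429ms=3/2b
Σ=12b of 12 (84bpm 3/4) — PASS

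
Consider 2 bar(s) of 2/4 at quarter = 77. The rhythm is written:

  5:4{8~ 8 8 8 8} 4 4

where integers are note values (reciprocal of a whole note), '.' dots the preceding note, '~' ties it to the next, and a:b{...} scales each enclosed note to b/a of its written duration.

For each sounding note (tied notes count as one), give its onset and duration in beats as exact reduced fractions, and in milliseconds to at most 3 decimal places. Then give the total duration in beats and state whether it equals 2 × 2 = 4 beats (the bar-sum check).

1) 0.0ms=0b +623.377ms=4/5b
2) 623.377ms=4/5b +311.688ms=2/5b
3) 935.065ms=6/5b +311.688ms=2/5b
4) 1246.753ms=8/5b +311.688ms=2/5b
5) 1558.442ms=2b +779.221ms=1b
6) 2337.662ms=3b +779.221ms=1b
Σ=4b of 4 (77bpm 2/4) — PASS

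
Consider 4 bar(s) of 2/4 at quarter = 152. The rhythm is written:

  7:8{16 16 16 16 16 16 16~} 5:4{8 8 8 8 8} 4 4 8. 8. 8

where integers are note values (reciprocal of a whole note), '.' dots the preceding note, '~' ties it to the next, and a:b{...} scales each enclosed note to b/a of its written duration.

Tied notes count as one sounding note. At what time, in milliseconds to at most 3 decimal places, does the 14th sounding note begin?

note 14 onset = 6b = 2368.421ms

1. 0.0ms @ 0 + 112.782ms (2/7)
2. 112.782ms @ 2/7 + 112.782ms (2/7)
3. 225.564ms @ 4/7 + 112.782ms (2/7)
4. 338.346ms @ 6/7 + 112.782ms (2/7)
5. 451.128ms @ 8/7 + 112.782ms (2/7)
6. 563.91ms @ 10/7 + 112.782ms (2/7)
7. 676.692ms @ 12/7 + 270.677ms (24/35)
8. 947.368ms @ 12/5 + 157.895ms (2/5)
9. 1105.263ms @ 14/5 + 157.895ms (2/5)
10. 1263.158ms @ 16/5 + 157.895ms (2/5)
11. 1421.053ms @ 18/5 + 157.895ms (2/5)
12. 1578.947ms @ 4 + 394.737ms (1)
13. 1973.684ms @ 5 + 394.737ms (1)
14. 2368.421ms @ 6 + 296.053ms (3/4)
15. 2664.474ms @ 27/4 + 296.053ms (3/4)
16. 2960.526ms @ 15/2 + 197.368ms (1/2)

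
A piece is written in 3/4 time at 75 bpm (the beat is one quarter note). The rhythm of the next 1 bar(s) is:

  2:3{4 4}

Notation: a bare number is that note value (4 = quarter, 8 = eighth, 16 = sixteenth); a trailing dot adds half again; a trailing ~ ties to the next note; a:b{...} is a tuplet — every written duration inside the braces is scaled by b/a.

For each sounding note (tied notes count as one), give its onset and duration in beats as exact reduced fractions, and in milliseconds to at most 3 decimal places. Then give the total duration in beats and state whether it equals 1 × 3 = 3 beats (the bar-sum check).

1) 0.0ms=0b +1200.0ms=3/2b
2) 1200.0ms=3/2b +1200.0ms=3/2b
Σ=3b of 3 (75bpm 3/4) — PASS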